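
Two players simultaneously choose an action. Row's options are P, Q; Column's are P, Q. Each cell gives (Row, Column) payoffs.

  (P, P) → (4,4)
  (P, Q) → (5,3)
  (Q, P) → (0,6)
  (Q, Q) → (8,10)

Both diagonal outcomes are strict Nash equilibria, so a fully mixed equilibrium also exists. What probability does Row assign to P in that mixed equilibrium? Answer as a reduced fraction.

Row's mix p on P must make Column indifferent between P and Q.
Column's payoff from P: 4p + 6(1−p). From Q: 3p + 10(1−p).
Set equal: 1p = 4(1−p) → p = 4/5.

4/5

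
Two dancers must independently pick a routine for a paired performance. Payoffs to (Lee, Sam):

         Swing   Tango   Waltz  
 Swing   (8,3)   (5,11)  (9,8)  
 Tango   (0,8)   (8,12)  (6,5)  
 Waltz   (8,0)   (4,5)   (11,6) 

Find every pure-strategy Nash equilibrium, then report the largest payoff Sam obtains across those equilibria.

12

Both Tango is a pure NE (Lee: 8 ≥ 5; Sam: 12 ≥ 8). Sam gets 12.
Both Waltz is a pure NE (Lee: 11 ≥ 9; Sam: 6 ≥ 5). Sam gets 6.
Every other cell has a profitable deviation for at least one player. Highest of {12, 6} is 12.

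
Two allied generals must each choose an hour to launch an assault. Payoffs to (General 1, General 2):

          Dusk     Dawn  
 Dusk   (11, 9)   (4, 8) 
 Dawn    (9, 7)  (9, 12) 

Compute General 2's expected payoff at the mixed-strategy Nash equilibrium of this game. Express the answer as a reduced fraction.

26/3

General 1 mixes with probability p on Dusk, chosen so General 2 is indifferent: 9p + 7(1−p) = 8p + 12(1−p) gives p = 5/6.
General 2's expected payoff is 9·5/6 + 7·1/6 = 26/3.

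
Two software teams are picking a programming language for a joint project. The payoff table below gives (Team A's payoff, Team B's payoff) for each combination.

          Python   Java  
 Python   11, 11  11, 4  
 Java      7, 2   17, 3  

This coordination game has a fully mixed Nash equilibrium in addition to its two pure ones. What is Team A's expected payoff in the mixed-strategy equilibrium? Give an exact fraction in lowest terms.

11

Team B mixes with probability q on Python, chosen so Team A is indifferent: 11q + 11(1−q) = 7q + 17(1−q) gives q = 3/5.
Team A's expected payoff (from either row, since indifferent) is 11·3/5 + 11·2/5 = 11.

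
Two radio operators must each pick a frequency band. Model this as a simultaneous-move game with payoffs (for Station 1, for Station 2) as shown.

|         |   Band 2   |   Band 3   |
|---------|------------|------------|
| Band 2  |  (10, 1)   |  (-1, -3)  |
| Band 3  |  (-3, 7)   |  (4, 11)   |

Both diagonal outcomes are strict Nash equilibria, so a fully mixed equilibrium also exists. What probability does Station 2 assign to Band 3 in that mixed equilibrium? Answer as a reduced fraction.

13/18

Station 2's mix q on Band 2 must make Station 1 indifferent between Band 2 and Band 3.
Station 1's payoff from Band 2: 10q + (-1)(1−q). From Band 3: (-3)q + 4(1−q).
Set equal: 13q = 5(1−q) → q = 5/18.
Probability on Band 3 is 1 − 5/18 = 13/18.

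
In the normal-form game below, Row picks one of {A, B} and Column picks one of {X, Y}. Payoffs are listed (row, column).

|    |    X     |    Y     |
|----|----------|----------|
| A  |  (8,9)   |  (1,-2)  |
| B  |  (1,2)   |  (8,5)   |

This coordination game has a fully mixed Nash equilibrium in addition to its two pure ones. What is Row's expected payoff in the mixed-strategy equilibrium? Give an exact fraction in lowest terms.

Column mixes with probability q on X, chosen so Row is indifferent: 8q + 1(1−q) = 1q + 8(1−q) gives q = 1/2.
Row's expected payoff (from either row, since indifferent) is 8·1/2 + 1·1/2 = 9/2.

9/2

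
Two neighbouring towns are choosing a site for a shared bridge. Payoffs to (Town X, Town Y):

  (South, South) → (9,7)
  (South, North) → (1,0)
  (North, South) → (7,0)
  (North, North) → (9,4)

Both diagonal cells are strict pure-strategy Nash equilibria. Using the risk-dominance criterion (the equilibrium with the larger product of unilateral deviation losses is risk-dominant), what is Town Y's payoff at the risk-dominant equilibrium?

4

At both South: Town X loses 9 − 7 = 2 by deviating; Town Y loses 7 − 0 = 7. Product = 2·7 = 14.
At both North: Town X loses 9 − 1 = 8 by deviating; Town Y loses 4 − 0 = 4. Product = 8·4 = 32.
32 > 14, so both North is risk-dominant. Town Y's payoff there is 4.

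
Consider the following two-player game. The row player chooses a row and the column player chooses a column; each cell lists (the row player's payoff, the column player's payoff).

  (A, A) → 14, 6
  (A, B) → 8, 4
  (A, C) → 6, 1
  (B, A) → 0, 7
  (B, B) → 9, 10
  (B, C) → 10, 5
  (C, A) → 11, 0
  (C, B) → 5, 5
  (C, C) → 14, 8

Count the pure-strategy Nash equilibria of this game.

3

Both A: the row player gets 14 (best alternative 11); the column player gets 6 (best alternative 4). Neither deviates — NE.
Both B: the row player gets 9 (best alternative 8); the column player gets 10 (best alternative 7). Neither deviates — NE.
Both C: the row player gets 14 (best alternative 10); the column player gets 8 (best alternative 5). Neither deviates — NE.
(B, C) is not a NE: the row player would switch to C (14 > 10).
No other cell survives both best-response checks, so there are 3 pure NE.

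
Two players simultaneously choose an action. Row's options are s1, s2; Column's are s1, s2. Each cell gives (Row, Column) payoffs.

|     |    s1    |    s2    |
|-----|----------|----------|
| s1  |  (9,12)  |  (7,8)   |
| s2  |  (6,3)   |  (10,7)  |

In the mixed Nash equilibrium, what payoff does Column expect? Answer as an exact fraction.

15/2

Row mixes with probability p on s1, chosen so Column is indifferent: 12p + 3(1−p) = 8p + 7(1−p) gives p = 1/2.
Column's expected payoff is 12·1/2 + 3·1/2 = 15/2.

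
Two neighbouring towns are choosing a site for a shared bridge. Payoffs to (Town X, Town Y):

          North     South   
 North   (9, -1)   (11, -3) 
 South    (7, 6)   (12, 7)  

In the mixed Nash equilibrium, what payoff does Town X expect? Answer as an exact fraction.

Town Y mixes with probability q on North, chosen so Town X is indifferent: 9q + 11(1−q) = 7q + 12(1−q) gives q = 1/3.
Town X's expected payoff (from either row, since indifferent) is 9·1/3 + 11·2/3 = 31/3.

31/3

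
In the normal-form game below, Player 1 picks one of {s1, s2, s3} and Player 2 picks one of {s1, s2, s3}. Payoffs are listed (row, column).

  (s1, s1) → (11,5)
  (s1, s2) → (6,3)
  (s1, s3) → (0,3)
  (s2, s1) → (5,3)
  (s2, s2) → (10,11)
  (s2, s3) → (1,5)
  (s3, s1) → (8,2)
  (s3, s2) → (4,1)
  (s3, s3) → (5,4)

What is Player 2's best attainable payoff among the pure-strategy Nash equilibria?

11

Both s1 is a pure NE (Player 1: 11 ≥ 8; Player 2: 5 ≥ 3). Player 2 gets 5.
Both s2 is a pure NE (Player 1: 10 ≥ 6; Player 2: 11 ≥ 5). Player 2 gets 11.
Both s3 is a pure NE (Player 1: 5 ≥ 1; Player 2: 4 ≥ 2). Player 2 gets 4.
Every other cell has a profitable deviation for at least one player. Highest of {5, 11, 4} is 11.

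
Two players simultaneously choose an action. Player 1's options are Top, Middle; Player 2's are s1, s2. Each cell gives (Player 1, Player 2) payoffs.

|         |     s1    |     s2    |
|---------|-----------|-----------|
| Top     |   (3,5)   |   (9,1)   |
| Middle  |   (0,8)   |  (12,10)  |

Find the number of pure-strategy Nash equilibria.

2

(Top, s1): Player 1 gets 3 (best alternative 0); Player 2 gets 5 (best alternative 1). Neither deviates — NE.
(Middle, s2): Player 1 gets 12 (best alternative 9); Player 2 gets 10 (best alternative 8). Neither deviates — NE.
(Top, s2) is not a NE: Player 1 would switch to Middle (12 > 9).
No other cell survives both best-response checks, so there are 2 pure NE.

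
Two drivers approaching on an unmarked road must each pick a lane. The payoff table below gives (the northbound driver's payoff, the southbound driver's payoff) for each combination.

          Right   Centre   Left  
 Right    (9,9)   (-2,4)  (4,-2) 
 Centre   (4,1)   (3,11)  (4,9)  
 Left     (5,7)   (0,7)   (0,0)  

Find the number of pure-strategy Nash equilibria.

2

Both Right: the northbound driver gets 9 (best alternative 5); the southbound driver gets 9 (best alternative 4). Neither deviates — NE.
Both Centre: the northbound driver gets 3 (best alternative 0); the southbound driver gets 11 (best alternative 9). Neither deviates — NE.
Both Left is not a NE: the northbound driver would switch to Right (4 > 0).
No other cell survives both best-response checks, so there are 2 pure NE.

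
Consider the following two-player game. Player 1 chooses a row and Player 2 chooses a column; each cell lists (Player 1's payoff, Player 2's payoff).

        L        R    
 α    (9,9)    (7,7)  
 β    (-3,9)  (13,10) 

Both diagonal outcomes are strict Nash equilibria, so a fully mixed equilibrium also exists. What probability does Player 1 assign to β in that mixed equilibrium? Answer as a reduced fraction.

2/3

Player 1's mix p on α must make Player 2 indifferent between L and R.
Player 2's payoff from L: 9p + 9(1−p). From R: 7p + 10(1−p).
Set equal: 2p = 1(1−p) → p = 1/3.
Probability on β is 1 − 1/3 = 2/3.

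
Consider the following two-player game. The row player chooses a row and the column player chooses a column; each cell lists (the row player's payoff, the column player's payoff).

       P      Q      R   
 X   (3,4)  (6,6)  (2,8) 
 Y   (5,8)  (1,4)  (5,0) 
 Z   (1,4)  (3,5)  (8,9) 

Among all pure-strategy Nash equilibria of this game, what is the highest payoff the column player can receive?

(Y, P) is a pure NE (the row player: 5 ≥ 3; the column player: 8 ≥ 4). The column player gets 8.
(Z, R) is a pure NE (the row player: 8 ≥ 5; the column player: 9 ≥ 5). The column player gets 9.
Every other cell has a profitable deviation for at least one player. Highest of {8, 9} is 9.

9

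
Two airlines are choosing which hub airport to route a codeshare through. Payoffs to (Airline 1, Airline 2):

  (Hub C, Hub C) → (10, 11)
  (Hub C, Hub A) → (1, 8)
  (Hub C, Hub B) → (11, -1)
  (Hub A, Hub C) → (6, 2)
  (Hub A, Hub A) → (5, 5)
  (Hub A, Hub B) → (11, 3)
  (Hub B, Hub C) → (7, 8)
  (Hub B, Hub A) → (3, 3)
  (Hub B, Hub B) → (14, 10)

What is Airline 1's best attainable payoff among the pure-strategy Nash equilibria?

Both Hub C is a pure NE (Airline 1: 10 ≥ 7; Airline 2: 11 ≥ 8). Airline 1 gets 10.
Both Hub A is a pure NE (Airline 1: 5 ≥ 3; Airline 2: 5 ≥ 3). Airline 1 gets 5.
Both Hub B is a pure NE (Airline 1: 14 ≥ 11; Airline 2: 10 ≥ 8). Airline 1 gets 14.
Every other cell has a profitable deviation for at least one player. Highest of {10, 5, 14} is 14.

14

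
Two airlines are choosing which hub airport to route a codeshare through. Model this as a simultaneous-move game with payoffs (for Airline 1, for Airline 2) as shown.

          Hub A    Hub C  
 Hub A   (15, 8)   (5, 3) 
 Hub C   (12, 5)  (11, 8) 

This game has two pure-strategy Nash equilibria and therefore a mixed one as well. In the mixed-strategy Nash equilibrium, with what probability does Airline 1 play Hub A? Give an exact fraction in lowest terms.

3/8

Airline 1's mix p on Hub A must make Airline 2 indifferent between Hub A and Hub C.
Airline 2's payoff from Hub A: 8p + 5(1−p). From Hub C: 3p + 8(1−p).
Set equal: 5p = 3(1−p) → p = 3/8.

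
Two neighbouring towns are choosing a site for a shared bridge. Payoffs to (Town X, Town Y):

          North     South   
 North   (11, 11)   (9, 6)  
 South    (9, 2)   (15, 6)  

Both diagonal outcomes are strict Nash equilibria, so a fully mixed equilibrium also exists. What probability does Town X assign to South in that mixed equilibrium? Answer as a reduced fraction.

5/9

Town X's mix p on North must make Town Y indifferent between North and South.
Town Y's payoff from North: 11p + 2(1−p). From South: 6p + 6(1−p).
Set equal: 5p = 4(1−p) → p = 4/9.
Probability on South is 1 − 4/9 = 5/9.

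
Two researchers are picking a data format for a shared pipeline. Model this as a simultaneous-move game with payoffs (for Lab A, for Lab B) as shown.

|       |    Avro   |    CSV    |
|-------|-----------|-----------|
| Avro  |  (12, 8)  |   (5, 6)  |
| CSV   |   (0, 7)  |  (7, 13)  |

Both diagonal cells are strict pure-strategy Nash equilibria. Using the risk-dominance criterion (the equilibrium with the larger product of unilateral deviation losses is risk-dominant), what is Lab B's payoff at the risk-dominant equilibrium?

At both Avro: Lab A loses 12 − 0 = 12 by deviating; Lab B loses 8 − 6 = 2. Product = 12·2 = 24.
At both CSV: Lab A loses 7 − 5 = 2 by deviating; Lab B loses 13 − 7 = 6. Product = 2·6 = 12.
24 > 12, so both Avro is risk-dominant. Lab B's payoff there is 8.

8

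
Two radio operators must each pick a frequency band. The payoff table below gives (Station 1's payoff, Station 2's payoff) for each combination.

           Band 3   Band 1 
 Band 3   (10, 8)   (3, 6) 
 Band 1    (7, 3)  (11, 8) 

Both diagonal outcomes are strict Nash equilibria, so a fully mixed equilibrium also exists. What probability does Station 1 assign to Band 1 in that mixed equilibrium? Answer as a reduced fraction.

Station 1's mix p on Band 3 must make Station 2 indifferent between Band 3 and Band 1.
Station 2's payoff from Band 3: 8p + 3(1−p). From Band 1: 6p + 8(1−p).
Set equal: 2p = 5(1−p) → p = 5/7.
Probability on Band 1 is 1 − 5/7 = 2/7.

2/7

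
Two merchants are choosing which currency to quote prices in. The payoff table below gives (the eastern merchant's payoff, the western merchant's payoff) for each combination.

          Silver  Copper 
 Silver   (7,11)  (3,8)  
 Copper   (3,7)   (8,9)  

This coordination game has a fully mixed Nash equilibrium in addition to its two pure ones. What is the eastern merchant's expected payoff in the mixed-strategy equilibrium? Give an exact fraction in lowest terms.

47/9

The western merchant mixes with probability q on Silver, chosen so the eastern merchant is indifferent: 7q + 3(1−q) = 3q + 8(1−q) gives q = 5/9.
The eastern merchant's expected payoff (from either row, since indifferent) is 7·5/9 + 3·4/9 = 47/9.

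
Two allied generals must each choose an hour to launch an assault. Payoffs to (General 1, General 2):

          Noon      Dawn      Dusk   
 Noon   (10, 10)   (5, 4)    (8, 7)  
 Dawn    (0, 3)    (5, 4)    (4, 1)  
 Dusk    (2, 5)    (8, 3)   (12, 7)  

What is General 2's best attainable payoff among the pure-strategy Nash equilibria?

Both Noon is a pure NE (General 1: 10 ≥ 2; General 2: 10 ≥ 7). General 2 gets 10.
Both Dusk is a pure NE (General 1: 12 ≥ 8; General 2: 7 ≥ 5). General 2 gets 7.
Every other cell has a profitable deviation for at least one player. Highest of {10, 7} is 10.

10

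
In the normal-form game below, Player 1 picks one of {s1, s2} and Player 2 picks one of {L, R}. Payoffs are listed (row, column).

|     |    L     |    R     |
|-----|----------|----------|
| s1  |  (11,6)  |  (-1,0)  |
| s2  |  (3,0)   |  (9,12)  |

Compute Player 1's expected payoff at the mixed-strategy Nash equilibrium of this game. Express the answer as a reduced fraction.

Player 2 mixes with probability q on L, chosen so Player 1 is indifferent: 11q + (-1)(1−q) = 3q + 9(1−q) gives q = 5/9.
Player 1's expected payoff (from either row, since indifferent) is 11·5/9 + (-1)·4/9 = 17/3.

17/3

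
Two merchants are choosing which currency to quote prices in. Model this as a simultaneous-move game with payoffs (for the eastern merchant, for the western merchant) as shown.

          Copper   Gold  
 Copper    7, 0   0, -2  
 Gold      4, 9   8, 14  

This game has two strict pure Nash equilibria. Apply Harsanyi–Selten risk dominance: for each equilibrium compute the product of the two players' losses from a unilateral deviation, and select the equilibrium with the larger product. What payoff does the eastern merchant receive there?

8

At both Copper: the eastern merchant loses 7 − 4 = 3 by deviating; the western merchant loses 0 − (-2) = 2. Product = 3·2 = 6.
At both Gold: the eastern merchant loses 8 − 0 = 8 by deviating; the western merchant loses 14 − 9 = 5. Product = 8·5 = 40.
40 > 6, so both Gold is risk-dominant. The eastern merchant's payoff there is 8.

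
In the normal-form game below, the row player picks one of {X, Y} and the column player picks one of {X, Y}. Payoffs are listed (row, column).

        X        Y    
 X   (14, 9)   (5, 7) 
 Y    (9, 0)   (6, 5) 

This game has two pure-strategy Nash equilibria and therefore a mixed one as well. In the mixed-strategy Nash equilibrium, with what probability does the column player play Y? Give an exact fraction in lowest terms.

5/6

The column player's mix q on X must make the row player indifferent between X and Y.
The row player's payoff from X: 14q + 5(1−q). From Y: 9q + 6(1−q).
Set equal: 5q = 1(1−q) → q = 1/6.
Probability on Y is 1 − 1/6 = 5/6.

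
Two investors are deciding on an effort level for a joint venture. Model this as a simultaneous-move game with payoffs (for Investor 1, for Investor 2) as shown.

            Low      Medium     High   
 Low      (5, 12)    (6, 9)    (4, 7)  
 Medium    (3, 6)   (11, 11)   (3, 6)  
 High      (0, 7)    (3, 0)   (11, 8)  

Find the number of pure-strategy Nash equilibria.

3

Both Low: Investor 1 gets 5 (best alternative 3); Investor 2 gets 12 (best alternative 9). Neither deviates — NE.
Both Medium: Investor 1 gets 11 (best alternative 6); Investor 2 gets 11 (best alternative 6). Neither deviates — NE.
Both High: Investor 1 gets 11 (best alternative 4); Investor 2 gets 8 (best alternative 7). Neither deviates — NE.
(Medium, Low) is not a NE: Investor 1 would switch to Low (5 > 3).
No other cell survives both best-response checks, so there are 3 pure NE.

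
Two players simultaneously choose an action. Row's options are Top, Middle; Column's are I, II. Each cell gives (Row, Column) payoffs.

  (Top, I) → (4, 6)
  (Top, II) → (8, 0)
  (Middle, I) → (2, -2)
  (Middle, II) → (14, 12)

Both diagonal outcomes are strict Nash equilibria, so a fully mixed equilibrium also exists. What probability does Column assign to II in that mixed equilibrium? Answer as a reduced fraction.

1/4

Column's mix q on I must make Row indifferent between Top and Middle.
Row's payoff from Top: 4q + 8(1−q). From Middle: 2q + 14(1−q).
Set equal: 2q = 6(1−q) → q = 6/8 = 3/4.
Probability on II is 1 − 3/4 = 1/4.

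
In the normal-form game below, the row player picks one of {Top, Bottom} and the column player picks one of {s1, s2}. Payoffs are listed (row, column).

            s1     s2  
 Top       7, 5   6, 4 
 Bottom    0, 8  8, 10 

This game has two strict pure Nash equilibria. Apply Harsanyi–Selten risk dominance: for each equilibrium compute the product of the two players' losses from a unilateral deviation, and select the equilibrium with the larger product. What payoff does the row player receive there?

At (Top, s1): the row player loses 7 − 0 = 7 by deviating; the column player loses 5 − 4 = 1. Product = 7·1 = 7.
At (Bottom, s2): the row player loses 8 − 6 = 2 by deviating; the column player loses 10 − 8 = 2. Product = 2·2 = 4.
7 > 4, so (Top, s1) is risk-dominant. The row player's payoff there is 7.

7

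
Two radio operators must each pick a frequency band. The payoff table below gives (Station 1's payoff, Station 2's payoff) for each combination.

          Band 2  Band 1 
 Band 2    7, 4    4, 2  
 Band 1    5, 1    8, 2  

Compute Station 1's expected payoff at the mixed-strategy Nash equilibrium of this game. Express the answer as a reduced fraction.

Station 2 mixes with probability q on Band 2, chosen so Station 1 is indifferent: 7q + 4(1−q) = 5q + 8(1−q) gives q = 2/3.
Station 1's expected payoff (from either row, since indifferent) is 7·2/3 + 4·1/3 = 6.

6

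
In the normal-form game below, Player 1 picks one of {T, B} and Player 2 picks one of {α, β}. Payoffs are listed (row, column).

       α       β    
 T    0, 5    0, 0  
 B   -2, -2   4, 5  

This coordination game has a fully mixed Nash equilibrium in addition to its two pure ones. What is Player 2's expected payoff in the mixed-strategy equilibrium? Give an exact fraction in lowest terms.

Player 1 mixes with probability p on T, chosen so Player 2 is indifferent: 5p + (-2)(1−p) = 0p + 5(1−p) gives p = 7/12.
Player 2's expected payoff is 5·7/12 + (-2)·5/12 = 25/12.

25/12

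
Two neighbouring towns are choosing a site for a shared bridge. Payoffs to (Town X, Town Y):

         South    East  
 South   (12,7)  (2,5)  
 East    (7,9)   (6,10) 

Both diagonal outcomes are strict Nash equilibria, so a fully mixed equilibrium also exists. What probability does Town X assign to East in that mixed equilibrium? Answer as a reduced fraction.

Town X's mix p on South must make Town Y indifferent between South and East.
Town Y's payoff from South: 7p + 9(1−p). From East: 5p + 10(1−p).
Set equal: 2p = 1(1−p) → p = 1/3.
Probability on East is 1 − 1/3 = 2/3.

2/3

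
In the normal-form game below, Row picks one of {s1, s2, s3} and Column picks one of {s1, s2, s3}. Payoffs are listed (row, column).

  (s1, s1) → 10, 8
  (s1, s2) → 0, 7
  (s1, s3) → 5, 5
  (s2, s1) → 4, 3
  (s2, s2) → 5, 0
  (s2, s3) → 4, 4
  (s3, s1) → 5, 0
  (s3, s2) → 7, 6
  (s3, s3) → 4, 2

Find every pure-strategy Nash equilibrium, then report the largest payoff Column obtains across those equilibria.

Both s1 is a pure NE (Row: 10 ≥ 5; Column: 8 ≥ 7). Column gets 8.
(s3, s2) is a pure NE (Row: 7 ≥ 5; Column: 6 ≥ 2). Column gets 6.
Every other cell has a profitable deviation for at least one player. Highest of {8, 6} is 8.

8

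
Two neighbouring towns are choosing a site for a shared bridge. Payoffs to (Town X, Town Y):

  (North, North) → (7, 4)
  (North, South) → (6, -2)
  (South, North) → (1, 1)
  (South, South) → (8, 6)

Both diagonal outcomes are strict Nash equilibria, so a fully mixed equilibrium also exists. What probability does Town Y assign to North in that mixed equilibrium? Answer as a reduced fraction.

1/4

Town Y's mix q on North must make Town X indifferent between North and South.
Town X's payoff from North: 7q + 6(1−q). From South: 1q + 8(1−q).
Set equal: 6q = 2(1−q) → q = 2/8 = 1/4.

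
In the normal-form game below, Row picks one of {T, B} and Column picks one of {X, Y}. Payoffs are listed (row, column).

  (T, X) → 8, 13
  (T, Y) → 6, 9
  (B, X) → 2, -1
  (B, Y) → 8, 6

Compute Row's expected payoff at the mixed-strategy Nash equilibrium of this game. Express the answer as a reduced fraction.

Column mixes with probability q on X, chosen so Row is indifferent: 8q + 6(1−q) = 2q + 8(1−q) gives q = 1/4.
Row's expected payoff (from either row, since indifferent) is 8·1/4 + 6·3/4 = 13/2.

13/2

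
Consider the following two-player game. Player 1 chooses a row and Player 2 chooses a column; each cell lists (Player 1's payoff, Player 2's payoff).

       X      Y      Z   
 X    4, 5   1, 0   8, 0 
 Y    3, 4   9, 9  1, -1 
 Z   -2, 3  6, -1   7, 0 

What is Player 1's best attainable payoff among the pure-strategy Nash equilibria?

9

Both X is a pure NE (Player 1: 4 ≥ 3; Player 2: 5 ≥ 0). Player 1 gets 4.
Both Y is a pure NE (Player 1: 9 ≥ 6; Player 2: 9 ≥ 4). Player 1 gets 9.
Every other cell has a profitable deviation for at least one player. Highest of {4, 9} is 9.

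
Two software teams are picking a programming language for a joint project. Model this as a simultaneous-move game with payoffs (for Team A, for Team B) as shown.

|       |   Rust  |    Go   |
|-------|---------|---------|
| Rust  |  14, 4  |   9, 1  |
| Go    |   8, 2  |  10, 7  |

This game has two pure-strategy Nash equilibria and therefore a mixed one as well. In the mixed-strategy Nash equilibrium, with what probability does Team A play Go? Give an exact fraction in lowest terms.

3/8

Team A's mix p on Rust must make Team B indifferent between Rust and Go.
Team B's payoff from Rust: 4p + 2(1−p). From Go: 1p + 7(1−p).
Set equal: 3p = 5(1−p) → p = 5/8.
Probability on Go is 1 − 5/8 = 3/8.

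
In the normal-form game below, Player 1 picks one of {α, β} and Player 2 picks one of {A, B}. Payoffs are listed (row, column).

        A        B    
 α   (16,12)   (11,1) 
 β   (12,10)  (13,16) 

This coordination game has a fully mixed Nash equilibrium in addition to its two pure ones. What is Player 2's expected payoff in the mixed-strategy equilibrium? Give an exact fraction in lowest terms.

182/17

Player 1 mixes with probability p on α, chosen so Player 2 is indifferent: 12p + 10(1−p) = 1p + 16(1−p) gives p = 6/17.
Player 2's expected payoff is 12·6/17 + 10·11/17 = 182/17.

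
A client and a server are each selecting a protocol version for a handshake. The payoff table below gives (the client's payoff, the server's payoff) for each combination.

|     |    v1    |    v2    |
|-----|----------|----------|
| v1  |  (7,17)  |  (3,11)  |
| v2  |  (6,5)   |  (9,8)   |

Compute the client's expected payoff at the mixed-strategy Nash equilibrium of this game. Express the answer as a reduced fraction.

45/7

The server mixes with probability q on v1, chosen so the client is indifferent: 7q + 3(1−q) = 6q + 9(1−q) gives q = 6/7.
The client's expected payoff (from either row, since indifferent) is 7·6/7 + 3·1/7 = 45/7.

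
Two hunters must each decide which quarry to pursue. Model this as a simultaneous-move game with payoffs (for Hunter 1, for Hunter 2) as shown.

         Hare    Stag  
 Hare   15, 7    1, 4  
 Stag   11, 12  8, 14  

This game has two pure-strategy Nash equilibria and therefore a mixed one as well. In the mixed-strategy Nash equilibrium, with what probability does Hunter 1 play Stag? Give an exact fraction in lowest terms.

Hunter 1's mix p on Hare must make Hunter 2 indifferent between Hare and Stag.
Hunter 2's payoff from Hare: 7p + 12(1−p). From Stag: 4p + 14(1−p).
Set equal: 3p = 2(1−p) → p = 2/5.
Probability on Stag is 1 − 2/5 = 3/5.

3/5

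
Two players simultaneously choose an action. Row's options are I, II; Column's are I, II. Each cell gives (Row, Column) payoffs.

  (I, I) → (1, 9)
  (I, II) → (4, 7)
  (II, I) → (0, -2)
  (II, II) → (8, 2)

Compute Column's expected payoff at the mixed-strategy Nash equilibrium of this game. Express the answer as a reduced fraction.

16/3

Row mixes with probability p on I, chosen so Column is indifferent: 9p + (-2)(1−p) = 7p + 2(1−p) gives p = 2/3.
Column's expected payoff is 9·2/3 + (-2)·1/3 = 16/3.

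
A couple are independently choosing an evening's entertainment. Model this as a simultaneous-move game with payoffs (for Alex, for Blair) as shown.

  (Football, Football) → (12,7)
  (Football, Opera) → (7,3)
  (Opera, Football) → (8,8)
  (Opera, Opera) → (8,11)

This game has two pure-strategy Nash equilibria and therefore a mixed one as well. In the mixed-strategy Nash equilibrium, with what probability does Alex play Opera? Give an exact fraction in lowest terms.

Alex's mix p on Football must make Blair indifferent between Football and Opera.
Blair's payoff from Football: 7p + 8(1−p). From Opera: 3p + 11(1−p).
Set equal: 4p = 3(1−p) → p = 3/7.
Probability on Opera is 1 − 3/7 = 4/7.

4/7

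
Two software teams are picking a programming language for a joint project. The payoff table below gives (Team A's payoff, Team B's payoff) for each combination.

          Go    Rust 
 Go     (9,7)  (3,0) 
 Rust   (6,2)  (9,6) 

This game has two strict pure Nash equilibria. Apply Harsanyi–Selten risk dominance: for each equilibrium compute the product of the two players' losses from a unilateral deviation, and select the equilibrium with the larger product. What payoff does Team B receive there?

6

At both Go: Team A loses 9 − 6 = 3 by deviating; Team B loses 7 − 0 = 7. Product = 3·7 = 21.
At both Rust: Team A loses 9 − 3 = 6 by deviating; Team B loses 6 − 2 = 4. Product = 6·4 = 24.
24 > 21, so both Rust is risk-dominant. Team B's payoff there is 6.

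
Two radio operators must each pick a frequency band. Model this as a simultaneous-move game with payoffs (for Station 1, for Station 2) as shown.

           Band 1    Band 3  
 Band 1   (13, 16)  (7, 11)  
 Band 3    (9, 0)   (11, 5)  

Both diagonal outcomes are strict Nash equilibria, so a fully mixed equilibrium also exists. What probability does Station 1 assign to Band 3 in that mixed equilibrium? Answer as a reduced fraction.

1/2

Station 1's mix p on Band 1 must make Station 2 indifferent between Band 1 and Band 3.
Station 2's payoff from Band 1: 16p + 0(1−p). From Band 3: 11p + 5(1−p).
Set equal: 5p = 5(1−p) → p = 5/10 = 1/2.
Probability on Band 3 is 1 − 1/2 = 1/2.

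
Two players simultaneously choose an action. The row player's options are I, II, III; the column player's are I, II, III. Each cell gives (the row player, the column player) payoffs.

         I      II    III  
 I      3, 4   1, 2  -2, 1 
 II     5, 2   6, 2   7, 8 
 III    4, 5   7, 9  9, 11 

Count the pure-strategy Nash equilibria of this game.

Both III: the row player gets 9 (best alternative 7); the column player gets 11 (best alternative 9). Neither deviates — NE.
Both I is not a NE: the row player would switch to II (5 > 3).
No other cell survives both best-response checks, so there is 1 pure NE.

1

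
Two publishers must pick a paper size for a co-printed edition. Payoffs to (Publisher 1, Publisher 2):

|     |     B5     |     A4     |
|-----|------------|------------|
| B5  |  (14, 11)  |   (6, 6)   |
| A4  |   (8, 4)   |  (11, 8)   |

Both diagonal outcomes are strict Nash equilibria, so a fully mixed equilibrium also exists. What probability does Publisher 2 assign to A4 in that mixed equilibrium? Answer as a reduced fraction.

6/11

Publisher 2's mix q on B5 must make Publisher 1 indifferent between B5 and A4.
Publisher 1's payoff from B5: 14q + 6(1−q). From A4: 8q + 11(1−q).
Set equal: 6q = 5(1−q) → q = 5/11.
Probability on A4 is 1 − 5/11 = 6/11.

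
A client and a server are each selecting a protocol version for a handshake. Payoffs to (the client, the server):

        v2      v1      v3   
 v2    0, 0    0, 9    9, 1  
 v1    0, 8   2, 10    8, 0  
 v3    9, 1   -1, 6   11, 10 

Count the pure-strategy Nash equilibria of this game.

2

Both v1: the client gets 2 (best alternative 0); the server gets 10 (best alternative 8). Neither deviates — NE.
Both v3: the client gets 11 (best alternative 9); the server gets 10 (best alternative 6). Neither deviates — NE.
Both v2 is not a NE: the client would switch to v3 (9 > 0).
No other cell survives both best-response checks, so there are 2 pure NE.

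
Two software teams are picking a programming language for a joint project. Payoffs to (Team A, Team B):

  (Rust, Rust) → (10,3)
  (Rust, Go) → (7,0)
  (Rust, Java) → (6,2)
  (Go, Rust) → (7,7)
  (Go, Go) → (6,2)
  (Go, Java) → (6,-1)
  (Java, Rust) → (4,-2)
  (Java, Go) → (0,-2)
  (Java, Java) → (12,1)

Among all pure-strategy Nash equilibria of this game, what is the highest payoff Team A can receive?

12

Both Rust is a pure NE (Team A: 10 ≥ 7; Team B: 3 ≥ 2). Team A gets 10.
Both Java is a pure NE (Team A: 12 ≥ 6; Team B: 1 ≥ -2). Team A gets 12.
Every other cell has a profitable deviation for at least one player. Highest of {10, 12} is 12.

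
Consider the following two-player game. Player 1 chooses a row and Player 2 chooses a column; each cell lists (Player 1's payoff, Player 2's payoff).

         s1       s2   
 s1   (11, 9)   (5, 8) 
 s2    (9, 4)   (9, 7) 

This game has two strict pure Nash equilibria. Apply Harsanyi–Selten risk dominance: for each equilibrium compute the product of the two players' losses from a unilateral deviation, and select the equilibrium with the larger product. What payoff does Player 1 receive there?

At both s1: Player 1 loses 11 − 9 = 2 by deviating; Player 2 loses 9 − 8 = 1. Product = 2·1 = 2.
At both s2: Player 1 loses 9 − 5 = 4 by deviating; Player 2 loses 7 − 4 = 3. Product = 4·3 = 12.
12 > 2, so both s2 is risk-dominant. Player 1's payoff there is 9.

9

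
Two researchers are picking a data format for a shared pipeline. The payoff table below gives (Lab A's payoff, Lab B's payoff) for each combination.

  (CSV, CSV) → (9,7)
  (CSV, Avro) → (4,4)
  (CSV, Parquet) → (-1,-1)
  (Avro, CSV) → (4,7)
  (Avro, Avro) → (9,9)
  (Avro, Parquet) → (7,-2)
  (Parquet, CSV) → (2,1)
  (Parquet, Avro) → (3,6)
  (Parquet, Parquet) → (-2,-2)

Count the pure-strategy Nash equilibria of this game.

Both CSV: Lab A gets 9 (best alternative 4); Lab B gets 7 (best alternative 4). Neither deviates — NE.
Both Avro: Lab A gets 9 (best alternative 4); Lab B gets 9 (best alternative 7). Neither deviates — NE.
Both Parquet is not a NE: Lab A would switch to Avro (7 > -2).
No other cell survives both best-response checks, so there are 2 pure NE.

2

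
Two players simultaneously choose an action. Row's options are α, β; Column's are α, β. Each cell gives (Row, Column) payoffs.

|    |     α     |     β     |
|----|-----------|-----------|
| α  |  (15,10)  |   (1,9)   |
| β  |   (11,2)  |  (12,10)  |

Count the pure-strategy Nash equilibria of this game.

2

Both α: Row gets 15 (best alternative 11); Column gets 10 (best alternative 9). Neither deviates — NE.
Both β: Row gets 12 (best alternative 1); Column gets 10 (best alternative 2). Neither deviates — NE.
(α, β) is not a NE: Row would switch to β (12 > 1).
No other cell survives both best-response checks, so there are 2 pure NE.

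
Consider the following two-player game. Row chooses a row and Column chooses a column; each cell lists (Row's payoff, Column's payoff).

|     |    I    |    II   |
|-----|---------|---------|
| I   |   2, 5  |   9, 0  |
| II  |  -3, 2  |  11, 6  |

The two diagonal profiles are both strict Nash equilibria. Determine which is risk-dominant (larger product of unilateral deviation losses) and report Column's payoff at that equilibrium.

At both I: Row loses 2 − (-3) = 5 by deviating; Column loses 5 − 0 = 5. Product = 5·5 = 25.
At both II: Row loses 11 − 9 = 2 by deviating; Column loses 6 − 2 = 4. Product = 2·4 = 8.
25 > 8, so both I is risk-dominant. Column's payoff there is 5.

5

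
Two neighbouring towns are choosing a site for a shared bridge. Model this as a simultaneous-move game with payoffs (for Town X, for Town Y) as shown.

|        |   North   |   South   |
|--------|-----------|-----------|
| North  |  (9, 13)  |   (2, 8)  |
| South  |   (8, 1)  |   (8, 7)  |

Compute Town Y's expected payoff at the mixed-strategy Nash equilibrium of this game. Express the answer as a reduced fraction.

83/11

Town X mixes with probability p on North, chosen so Town Y is indifferent: 13p + 1(1−p) = 8p + 7(1−p) gives p = 6/11.
Town Y's expected payoff is 13·6/11 + 1·5/11 = 83/11.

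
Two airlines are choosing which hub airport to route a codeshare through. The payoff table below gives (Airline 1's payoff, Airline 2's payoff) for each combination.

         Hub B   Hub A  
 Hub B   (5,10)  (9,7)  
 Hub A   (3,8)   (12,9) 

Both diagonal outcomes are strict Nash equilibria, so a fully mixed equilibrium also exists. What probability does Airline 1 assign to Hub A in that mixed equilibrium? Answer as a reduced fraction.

3/4

Airline 1's mix p on Hub B must make Airline 2 indifferent between Hub B and Hub A.
Airline 2's payoff from Hub B: 10p + 8(1−p). From Hub A: 7p + 9(1−p).
Set equal: 3p = 1(1−p) → p = 1/4.
Probability on Hub A is 1 − 1/4 = 3/4.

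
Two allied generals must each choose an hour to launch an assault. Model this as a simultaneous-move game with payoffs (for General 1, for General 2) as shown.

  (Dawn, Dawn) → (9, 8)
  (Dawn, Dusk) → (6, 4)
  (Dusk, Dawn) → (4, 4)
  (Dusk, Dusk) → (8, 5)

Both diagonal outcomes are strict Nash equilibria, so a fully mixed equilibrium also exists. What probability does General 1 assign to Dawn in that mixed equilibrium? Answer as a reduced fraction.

1/5

General 1's mix p on Dawn must make General 2 indifferent between Dawn and Dusk.
General 2's payoff from Dawn: 8p + 4(1−p). From Dusk: 4p + 5(1−p).
Set equal: 4p = 1(1−p) → p = 1/5.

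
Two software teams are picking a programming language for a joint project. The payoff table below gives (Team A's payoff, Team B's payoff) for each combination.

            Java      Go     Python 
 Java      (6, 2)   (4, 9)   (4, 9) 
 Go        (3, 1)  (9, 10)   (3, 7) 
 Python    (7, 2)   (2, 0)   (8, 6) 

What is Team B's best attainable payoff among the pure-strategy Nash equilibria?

Both Go is a pure NE (Team A: 9 ≥ 4; Team B: 10 ≥ 7). Team B gets 10.
Both Python is a pure NE (Team A: 8 ≥ 4; Team B: 6 ≥ 2). Team B gets 6.
Every other cell has a profitable deviation for at least one player. Highest of {10, 6} is 10.

10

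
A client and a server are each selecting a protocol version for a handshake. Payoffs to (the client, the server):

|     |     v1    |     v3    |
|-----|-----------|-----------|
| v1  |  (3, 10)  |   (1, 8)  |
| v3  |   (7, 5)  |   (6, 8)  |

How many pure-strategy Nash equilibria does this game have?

1

Both v3: the client gets 6 (best alternative 1); the server gets 8 (best alternative 5). Neither deviates — NE.
Both v1 is not a NE: the client would switch to v3 (7 > 3).
No other cell survives both best-response checks, so there is 1 pure NE.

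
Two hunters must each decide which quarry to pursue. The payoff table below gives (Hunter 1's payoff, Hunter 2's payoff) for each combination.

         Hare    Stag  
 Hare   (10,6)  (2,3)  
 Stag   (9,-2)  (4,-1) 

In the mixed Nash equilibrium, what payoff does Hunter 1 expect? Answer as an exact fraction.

22/3

Hunter 2 mixes with probability q on Hare, chosen so Hunter 1 is indifferent: 10q + 2(1−q) = 9q + 4(1−q) gives q = 2/3.
Hunter 1's expected payoff (from either row, since indifferent) is 10·2/3 + 2·1/3 = 22/3.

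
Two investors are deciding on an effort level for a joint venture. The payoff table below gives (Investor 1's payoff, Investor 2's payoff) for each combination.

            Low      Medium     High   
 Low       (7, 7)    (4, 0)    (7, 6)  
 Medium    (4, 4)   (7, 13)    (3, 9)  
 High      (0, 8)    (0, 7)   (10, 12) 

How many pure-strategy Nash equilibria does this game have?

Both Low: Investor 1 gets 7 (best alternative 4); Investor 2 gets 7 (best alternative 6). Neither deviates — NE.
Both Medium: Investor 1 gets 7 (best alternative 4); Investor 2 gets 13 (best alternative 9). Neither deviates — NE.
Both High: Investor 1 gets 10 (best alternative 7); Investor 2 gets 12 (best alternative 8). Neither deviates — NE.
(Medium, High) is not a NE: Investor 1 would switch to High (10 > 3).
No other cell survives both best-response checks, so there are 3 pure NE.

3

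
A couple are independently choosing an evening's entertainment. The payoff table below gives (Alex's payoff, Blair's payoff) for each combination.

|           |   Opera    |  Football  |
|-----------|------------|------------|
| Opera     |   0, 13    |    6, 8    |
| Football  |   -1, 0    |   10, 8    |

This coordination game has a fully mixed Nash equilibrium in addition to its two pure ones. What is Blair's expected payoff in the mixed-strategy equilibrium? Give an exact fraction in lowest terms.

8

Alex mixes with probability p on Opera, chosen so Blair is indifferent: 13p + 0(1−p) = 8p + 8(1−p) gives p = 8/13.
Blair's expected payoff is 13·8/13 + 0·5/13 = 8.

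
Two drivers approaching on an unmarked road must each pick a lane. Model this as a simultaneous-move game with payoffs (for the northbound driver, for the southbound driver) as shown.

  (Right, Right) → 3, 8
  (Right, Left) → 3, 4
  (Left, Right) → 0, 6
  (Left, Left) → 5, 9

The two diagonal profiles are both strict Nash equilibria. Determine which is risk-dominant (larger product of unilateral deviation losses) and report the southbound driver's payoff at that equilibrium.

8

At both Right: the northbound driver loses 3 − 0 = 3 by deviating; the southbound driver loses 8 − 4 = 4. Product = 3·4 = 12.
At both Left: the northbound driver loses 5 − 3 = 2 by deviating; the southbound driver loses 9 − 6 = 3. Product = 2·3 = 6.
12 > 6, so both Right is risk-dominant. The southbound driver's payoff there is 8.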